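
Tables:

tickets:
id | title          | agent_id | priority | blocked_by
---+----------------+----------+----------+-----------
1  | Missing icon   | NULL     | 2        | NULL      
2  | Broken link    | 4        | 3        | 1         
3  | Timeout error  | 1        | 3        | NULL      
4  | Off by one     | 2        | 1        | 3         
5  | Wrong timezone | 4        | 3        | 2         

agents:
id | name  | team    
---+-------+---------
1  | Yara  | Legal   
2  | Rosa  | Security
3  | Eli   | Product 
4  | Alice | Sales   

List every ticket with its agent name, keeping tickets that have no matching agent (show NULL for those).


LEFT JOIN keeps every row from tickets (the left table); where agent_id has no match in agents, the agent columns become NULL. Walk through each ticket:
  - ticket 1 (Missing icon): agent_id=NULL, no match -> kept with NULL
  - ticket 2 (Broken link): agent_id=4 -> matches Alice
  - ticket 3 (Timeout error): agent_id=1 -> matches Yara
  - ticket 4 (Off by one): agent_id=2 -> matches Rosa
  - ticket 5 (Wrong timezone): agent_id=4 -> matches Alice
All 5 rows appear; 1 has NULL agent.

SQL:
SELECT a.title, b.name AS agent
FROM tickets a
LEFT JOIN agents b ON a.agent_id = b.id

Result:
title          | agent
---------------+------
Missing icon   | NULL 
Broken link    | Alice
Timeout error  | Yara 
Off by one     | Rosa 
Wrong timezone | Alice


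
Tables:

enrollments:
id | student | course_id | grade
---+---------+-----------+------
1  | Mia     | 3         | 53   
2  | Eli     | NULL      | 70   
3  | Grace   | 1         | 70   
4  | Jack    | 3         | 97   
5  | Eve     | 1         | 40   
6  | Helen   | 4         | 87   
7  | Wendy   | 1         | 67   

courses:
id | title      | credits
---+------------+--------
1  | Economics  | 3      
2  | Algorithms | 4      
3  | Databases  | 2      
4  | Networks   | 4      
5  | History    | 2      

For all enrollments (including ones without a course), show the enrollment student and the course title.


LEFT JOIN keeps every row from enrollments (the left table); where course_id has no match in courses, the course columns become NULL. Walk through each enrollment:
  - enrollment 1 (Mia): course_id=3 -> matches Databases
  - enrollment 2 (Eli): course_id=NULL, no match -> kept with NULL
  - enrollment 3 (Grace): course_id=1 -> matches Economics
  - enrollment 4 (Jack): course_id=3 -> matches Databases
  - enrollment 5 (Eve): course_id=1 -> matches Economics
  - enrollment 6 (Helen): course_id=4 -> matches Networks
  - enrollment 7 (Wendy): course_id=1 -> matches Economics
All 7 rows appear; 1 has NULL course.

SQL:
SELECT a.student, b.title AS course
FROM enrollments a
LEFT JOIN courses b ON a.course_id = b.id

Result:
student | course   
--------+----------
Mia     | Databases
Eli     | NULL     
Grace   | Economics
Jack    | Databases
Eve     | Economics
Helen   | Networks 
Wendy   | Economics


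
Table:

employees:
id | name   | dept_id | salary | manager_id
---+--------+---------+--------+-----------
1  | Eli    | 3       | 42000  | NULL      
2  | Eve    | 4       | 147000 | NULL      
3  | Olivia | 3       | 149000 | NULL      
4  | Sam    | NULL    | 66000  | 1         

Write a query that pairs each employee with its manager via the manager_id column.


This is a self-join: employees is joined to a second copy of itself, matching each row's manager_id to another row's id. Use LEFT JOIN so rows with manager_id=NULL are kept.
  - employee 1 (Eli): manager_id=NULL -> NULL
  - employee 2 (Eve): manager_id=NULL -> NULL
  - employee 3 (Olivia): manager_id=NULL -> NULL
  - employee 4 (Sam): manager_id=1 -> Eli

SQL:
SELECT a.name AS item, b.name AS manager
FROM employees a
LEFT JOIN employees b ON a.manager_id = b.id

Result:
item   | manager
-------+--------
Eli    | NULL   
Eve    | NULL   
Olivia | NULL   
Sam    | Eli    


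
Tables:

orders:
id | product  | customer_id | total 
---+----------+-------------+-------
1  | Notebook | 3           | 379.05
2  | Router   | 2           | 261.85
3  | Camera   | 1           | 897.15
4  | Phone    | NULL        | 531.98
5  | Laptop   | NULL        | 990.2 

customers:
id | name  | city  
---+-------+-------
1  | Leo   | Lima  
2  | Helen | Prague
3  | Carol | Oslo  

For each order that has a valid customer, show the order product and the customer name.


INNER JOIN keeps only orders rows whose customer_id matches an id in customers. Walk through each order:
  - order 1 (Notebook): customer_id=3 -> matches Carol
  - order 2 (Router): customer_id=2 -> matches Helen
  - order 3 (Camera): customer_id=1 -> matches Leo
  - order 4 (Phone): customer_id=NULL, no match -> dropped
  - order 5 (Laptop): customer_id=NULL, no match -> dropped
So 2 of 5 rows are dropped.

SQL:
SELECT a.product, b.name AS customer
FROM orders a
INNER JOIN customers b ON a.customer_id = b.id

Result:
product  | customer
---------+---------
Notebook | Carol   
Router   | Helen   
Camera   | Leo     


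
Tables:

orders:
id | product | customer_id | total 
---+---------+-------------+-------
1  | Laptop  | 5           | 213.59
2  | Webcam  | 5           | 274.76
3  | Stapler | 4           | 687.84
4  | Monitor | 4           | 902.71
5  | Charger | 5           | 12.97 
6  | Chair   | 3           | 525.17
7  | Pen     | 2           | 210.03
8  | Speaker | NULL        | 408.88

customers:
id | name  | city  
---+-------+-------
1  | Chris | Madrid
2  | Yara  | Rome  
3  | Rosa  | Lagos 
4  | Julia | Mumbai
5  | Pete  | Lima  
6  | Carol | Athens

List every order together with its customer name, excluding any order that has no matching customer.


INNER JOIN keeps only orders rows whose customer_id matches an id in customers. Walk through each order:
  - order 1 (Laptop): customer_id=5 -> matches Pete
  - order 2 (Webcam): customer_id=5 -> matches Pete
  - order 3 (Stapler): customer_id=4 -> matches Julia
  - order 4 (Monitor): customer_id=4 -> matches Julia
  - order 5 (Charger): customer_id=5 -> matches Pete
  - order 6 (Chair): customer_id=3 -> matches Rosa
  - order 7 (Pen): customer_id=2 -> matches Yara
  - order 8 (Speaker): customer_id=NULL, no match -> dropped
So 1 of 8 rows is dropped.

SQL:
SELECT a.product, b.name AS customer
FROM orders a
INNER JOIN customers b ON a.customer_id = b.id

Result:
product | customer
--------+---------
Laptop  | Pete    
Webcam  | Pete    
Stapler | Julia   
Monitor | Julia   
Charger | Pete    
Chair   | Rosa    
Pen     | Yara    


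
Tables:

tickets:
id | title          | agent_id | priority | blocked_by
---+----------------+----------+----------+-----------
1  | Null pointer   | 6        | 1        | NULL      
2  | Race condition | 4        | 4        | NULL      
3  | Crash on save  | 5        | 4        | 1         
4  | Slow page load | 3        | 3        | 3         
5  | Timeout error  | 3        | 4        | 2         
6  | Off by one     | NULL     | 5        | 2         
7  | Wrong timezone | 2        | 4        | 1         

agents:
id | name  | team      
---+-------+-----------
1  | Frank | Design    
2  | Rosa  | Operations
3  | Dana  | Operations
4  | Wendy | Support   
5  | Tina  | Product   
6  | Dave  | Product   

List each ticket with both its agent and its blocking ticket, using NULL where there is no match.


Two LEFT JOINs from the same base table tickets: one to agents via agent_id, one to tickets itself via blocked_by. Both are LEFT so every ticket is preserved.
Match against agents:
  - ticket 1 (Null pointer): agent_id=6 -> matches Dave
  - ticket 2 (Race condition): agent_id=4 -> matches Wendy
  - ticket 3 (Crash on save): agent_id=5 -> matches Tina
  - ticket 4 (Slow page load): agent_id=3 -> matches Dana
  - ticket 5 (Timeout error): agent_id=3 -> matches Dana
  - ticket 6 (Off by one): agent_id=NULL, no match -> kept with NULL
  - ticket 7 (Wrong timezone): agent_id=2 -> matches Rosa
Match against tickets (self):
  - ticket 1 (Null pointer): blocked_by=NULL -> NULL
  - ticket 2 (Race condition): blocked_by=NULL -> NULL
  - ticket 3 (Crash on save): blocked_by=1 -> Null pointer
  - ticket 4 (Slow page load): blocked_by=3 -> Crash on save
  - ticket 5 (Timeout error): blocked_by=2 -> Race condition
  - ticket 6 (Off by one): blocked_by=2 -> Race condition
  - ticket 7 (Wrong timezone): blocked_by=1 -> Null pointer

SQL:
SELECT a.title, b.name AS agent, c.title AS blocked_by
FROM tickets a
LEFT JOIN agents b ON a.agent_id = b.id
LEFT JOIN tickets c ON a.blocked_by = c.id

Result:
title          | agent | blocked_by    
---------------+-------+---------------
Null pointer   | Dave  | NULL          
Race condition | Wendy | NULL          
Crash on save  | Tina  | Null pointer  
Slow page load | Dana  | Crash on save 
Timeout error  | Dana  | Race condition
Off by one     | NULL  | Race condition
Wrong timezone | Rosa  | Null pointer  


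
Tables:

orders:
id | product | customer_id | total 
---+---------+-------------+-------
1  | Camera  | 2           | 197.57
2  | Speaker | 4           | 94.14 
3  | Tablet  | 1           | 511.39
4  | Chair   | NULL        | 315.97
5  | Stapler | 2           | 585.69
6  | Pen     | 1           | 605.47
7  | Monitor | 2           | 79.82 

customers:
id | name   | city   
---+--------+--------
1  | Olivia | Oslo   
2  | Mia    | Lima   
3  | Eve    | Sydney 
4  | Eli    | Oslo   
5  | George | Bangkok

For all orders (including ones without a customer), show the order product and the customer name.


LEFT JOIN keeps every row from orders (the left table); where customer_id has no match in customers, the customer columns become NULL. Walk through each order:
  - order 1 (Camera): customer_id=2 -> matches Mia
  - order 2 (Speaker): customer_id=4 -> matches Eli
  - order 3 (Tablet): customer_id=1 -> matches Olivia
  - order 4 (Chair): customer_id=NULL, no match -> kept with NULL
  - order 5 (Stapler): customer_id=2 -> matches Mia
  - order 6 (Pen): customer_id=1 -> matches Olivia
  - order 7 (Monitor): customer_id=2 -> matches Mia
All 7 rows appear; 1 has NULL customer.

SQL:
SELECT a.product, b.name AS customer
FROM orders a
LEFT JOIN customers b ON a.customer_id = b.id

Result:
product | customer
--------+---------
Camera  | Mia     
Speaker | Eli     
Tablet  | Olivia  
Chair   | NULL    
Stapler | Mia     
Pen     | Olivia  
Monitor | Mia     


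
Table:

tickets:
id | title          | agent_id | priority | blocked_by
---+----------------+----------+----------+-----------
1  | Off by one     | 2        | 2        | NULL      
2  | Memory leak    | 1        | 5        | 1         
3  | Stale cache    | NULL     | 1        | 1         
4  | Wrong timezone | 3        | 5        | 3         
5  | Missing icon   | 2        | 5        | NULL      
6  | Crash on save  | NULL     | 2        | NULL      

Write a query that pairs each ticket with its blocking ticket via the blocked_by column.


This is a self-join: tickets is joined to a second copy of itself, matching each row's blocked_by to another row's id. Use LEFT JOIN so rows with blocked_by=NULL are kept.
  - ticket 1 (Off by one): blocked_by=NULL -> NULL
  - ticket 2 (Memory leak): blocked_by=1 -> Off by one
  - ticket 3 (Stale cache): blocked_by=1 -> Off by one
  - ticket 4 (Wrong timezone): blocked_by=3 -> Stale cache
  - ticket 5 (Missing icon): blocked_by=NULL -> NULL
  - ticket 6 (Crash on save): blocked_by=NULL -> NULL

SQL:
SELECT a.title AS item, b.title AS blocked_by
FROM tickets a
LEFT JOIN tickets b ON a.blocked_by = b.id

Result:
item           | blocked_by 
---------------+------------
Off by one     | NULL       
Memory leak    | Off by one 
Stale cache    | Off by one 
Wrong timezone | Stale cache
Missing icon   | NULL       
Crash on save  | NULL       


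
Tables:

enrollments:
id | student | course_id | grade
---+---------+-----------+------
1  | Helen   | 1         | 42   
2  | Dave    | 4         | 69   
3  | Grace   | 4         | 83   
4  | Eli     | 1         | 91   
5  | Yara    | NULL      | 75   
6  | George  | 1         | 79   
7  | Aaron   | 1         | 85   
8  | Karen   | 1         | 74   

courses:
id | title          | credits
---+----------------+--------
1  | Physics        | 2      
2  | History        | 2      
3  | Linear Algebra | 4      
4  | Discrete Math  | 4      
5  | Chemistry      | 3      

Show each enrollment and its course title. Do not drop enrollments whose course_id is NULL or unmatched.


LEFT JOIN keeps every row from enrollments (the left table); where course_id has no match in courses, the course columns become NULL. Walk through each enrollment:
  - enrollment 1 (Helen): course_id=1 -> matches Physics
  - enrollment 2 (Dave): course_id=4 -> matches Discrete Math
  - enrollment 3 (Grace): course_id=4 -> matches Discrete Math
  - enrollment 4 (Eli): course_id=1 -> matches Physics
  - enrollment 5 (Yara): course_id=NULL, no match -> kept with NULL
  - enrollment 6 (George): course_id=1 -> matches Physics
  - enrollment 7 (Aaron): course_id=1 -> matches Physics
  - enrollment 8 (Karen): course_id=1 -> matches Physics
All 8 rows appear; 1 has NULL course.

SQL:
SELECT a.student, b.title AS course
FROM enrollments a
LEFT JOIN courses b ON a.course_id = b.id

Result:
student | course       
--------+--------------
Helen   | Physics      
Dave    | Discrete Math
Grace   | Discrete Math
Eli     | Physics      
Yara    | NULL         
George  | Physics      
Aaron   | Physics      
Karen   | Physics      


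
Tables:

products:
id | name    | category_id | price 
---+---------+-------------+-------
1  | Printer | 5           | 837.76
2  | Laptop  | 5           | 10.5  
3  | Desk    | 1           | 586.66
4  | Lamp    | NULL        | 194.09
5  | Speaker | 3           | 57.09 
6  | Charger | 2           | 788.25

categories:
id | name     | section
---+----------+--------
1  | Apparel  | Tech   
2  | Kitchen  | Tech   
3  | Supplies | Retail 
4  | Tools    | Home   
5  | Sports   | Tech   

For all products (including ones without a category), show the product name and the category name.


LEFT JOIN keeps every row from products (the left table); where category_id has no match in categories, the category columns become NULL. Walk through each product:
  - product 1 (Printer): category_id=5 -> matches Sports
  - product 2 (Laptop): category_id=5 -> matches Sports
  - product 3 (Desk): category_id=1 -> matches Apparel
  - product 4 (Lamp): category_id=NULL, no match -> kept with NULL
  - product 5 (Speaker): category_id=3 -> matches Supplies
  - product 6 (Charger): category_id=2 -> matches Kitchen
All 6 rows appear; 1 has NULL category.

SQL:
SELECT a.name, b.name AS category
FROM products a
LEFT JOIN categories b ON a.category_id = b.id

Result:
name    | category
--------+---------
Printer | Sports  
Laptop  | Sports  
Desk    | Apparel 
Lamp    | NULL    
Speaker | Supplies
Charger | Kitchen 


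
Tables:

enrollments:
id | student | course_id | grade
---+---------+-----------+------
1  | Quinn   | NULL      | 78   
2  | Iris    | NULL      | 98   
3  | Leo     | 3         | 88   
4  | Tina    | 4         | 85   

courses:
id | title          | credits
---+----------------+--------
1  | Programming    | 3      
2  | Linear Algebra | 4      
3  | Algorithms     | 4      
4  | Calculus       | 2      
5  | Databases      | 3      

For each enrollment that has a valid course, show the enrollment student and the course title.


INNER JOIN keeps only enrollments rows whose course_id matches an id in courses. Walk through each enrollment:
  - enrollment 1 (Quinn): course_id=NULL, no match -> dropped
  - enrollment 2 (Iris): course_id=NULL, no match -> dropped
  - enrollment 3 (Leo): course_id=3 -> matches Algorithms
  - enrollment 4 (Tina): course_id=4 -> matches Calculus
So 2 of 4 rows are dropped.

SQL:
SELECT a.student, b.title AS course
FROM enrollments a
INNER JOIN courses b ON a.course_id = b.id

Result:
student | course    
--------+-----------
Leo     | Algorithms
Tina    | Calculus  


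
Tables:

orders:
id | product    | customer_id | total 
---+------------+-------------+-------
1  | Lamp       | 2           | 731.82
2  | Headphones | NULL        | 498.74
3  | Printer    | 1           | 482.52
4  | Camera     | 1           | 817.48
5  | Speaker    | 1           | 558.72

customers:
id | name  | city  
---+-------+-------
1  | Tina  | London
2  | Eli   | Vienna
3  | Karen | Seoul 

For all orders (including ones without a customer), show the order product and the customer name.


LEFT JOIN keeps every row from orders (the left table); where customer_id has no match in customers, the customer columns become NULL. Walk through each order:
  - order 1 (Lamp): customer_id=2 -> matches Eli
  - order 2 (Headphones): customer_id=NULL, no match -> kept with NULL
  - order 3 (Printer): customer_id=1 -> matches Tina
  - order 4 (Camera): customer_id=1 -> matches Tina
  - order 5 (Speaker): customer_id=1 -> matches Tina
All 5 rows appear; 1 has NULL customer.

SQL:
SELECT a.product, b.name AS customer
FROM orders a
LEFT JOIN customers b ON a.customer_id = b.id

Result:
product    | customer
-----------+---------
Lamp       | Eli     
Headphones | NULL    
Printer    | Tina    
Camera     | Tina    
Speaker    | Tina    


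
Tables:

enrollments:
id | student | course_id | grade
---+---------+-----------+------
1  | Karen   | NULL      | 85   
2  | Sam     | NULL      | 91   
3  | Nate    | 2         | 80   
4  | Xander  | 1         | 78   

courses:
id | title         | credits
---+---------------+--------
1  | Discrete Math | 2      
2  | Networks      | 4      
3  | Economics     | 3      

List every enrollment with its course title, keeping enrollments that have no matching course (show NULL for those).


LEFT JOIN keeps every row from enrollments (the left table); where course_id has no match in courses, the course columns become NULL. Walk through each enrollment:
  - enrollment 1 (Karen): course_id=NULL, no match -> kept with NULL
  - enrollment 2 (Sam): course_id=NULL, no match -> kept with NULL
  - enrollment 3 (Nate): course_id=2 -> matches Networks
  - enrollment 4 (Xander): course_id=1 -> matches Discrete Math
All 4 rows appear; 2 have NULL course.

SQL:
SELECT a.student, b.title AS course
FROM enrollments a
LEFT JOIN courses b ON a.course_id = b.id

Result:
student | course       
--------+--------------
Karen   | NULL         
Sam     | NULL         
Nate    | Networks     
Xander  | Discrete Math


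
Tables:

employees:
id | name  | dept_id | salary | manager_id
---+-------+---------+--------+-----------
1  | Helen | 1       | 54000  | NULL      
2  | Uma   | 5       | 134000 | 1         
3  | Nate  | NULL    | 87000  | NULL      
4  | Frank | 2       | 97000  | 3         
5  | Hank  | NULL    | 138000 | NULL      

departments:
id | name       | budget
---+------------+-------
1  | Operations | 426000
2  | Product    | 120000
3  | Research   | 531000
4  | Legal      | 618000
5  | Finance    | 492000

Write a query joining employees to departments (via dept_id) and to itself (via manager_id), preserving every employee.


Two LEFT JOINs from the same base table employees: one to departments via dept_id, one to employees itself via manager_id. Both are LEFT so every employee is preserved.
Match against departments:
  - employee 1 (Helen): dept_id=1 -> matches Operations
  - employee 2 (Uma): dept_id=5 -> matches Finance
  - employee 3 (Nate): dept_id=NULL, no match -> kept with NULL
  - employee 4 (Frank): dept_id=2 -> matches Product
  - employee 5 (Hank): dept_id=NULL, no match -> kept with NULL
Match against employees (self):
  - employee 1 (Helen): manager_id=NULL -> NULL
  - employee 2 (Uma): manager_id=1 -> Helen
  - employee 3 (Nate): manager_id=NULL -> NULL
  - employee 4 (Frank): manager_id=3 -> Nate
  - employee 5 (Hank): manager_id=NULL -> NULL

SQL:
SELECT a.name, b.name AS department, c.name AS manager
FROM employees a
LEFT JOIN departments b ON a.dept_id = b.id
LEFT JOIN employees c ON a.manager_id = c.id

Result:
name  | department | manager
------+------------+--------
Helen | Operations | NULL   
Uma   | Finance    | Helen  
Nate  | NULL       | NULL   
Frank | Product    | Nate   
Hank  | NULL       | NULL   


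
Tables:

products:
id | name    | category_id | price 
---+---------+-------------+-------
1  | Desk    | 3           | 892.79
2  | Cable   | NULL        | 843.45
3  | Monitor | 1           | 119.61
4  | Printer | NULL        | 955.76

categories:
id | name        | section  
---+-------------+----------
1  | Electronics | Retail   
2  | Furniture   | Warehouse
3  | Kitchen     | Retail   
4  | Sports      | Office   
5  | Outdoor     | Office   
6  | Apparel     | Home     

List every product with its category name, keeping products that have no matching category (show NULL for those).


LEFT JOIN keeps every row from products (the left table); where category_id has no match in categories, the category columns become NULL. Walk through each product:
  - product 1 (Desk): category_id=3 -> matches Kitchen
  - product 2 (Cable): category_id=NULL, no match -> kept with NULL
  - product 3 (Monitor): category_id=1 -> matches Electronics
  - product 4 (Printer): category_id=NULL, no match -> kept with NULL
All 4 rows appear; 2 have NULL category.

SQL:
SELECT a.name, b.name AS category
FROM products a
LEFT JOIN categories b ON a.category_id = b.id

Result:
name    | category   
--------+------------
Desk    | Kitchen    
Cable   | NULL       
Monitor | Electronics
Printer | NULL       


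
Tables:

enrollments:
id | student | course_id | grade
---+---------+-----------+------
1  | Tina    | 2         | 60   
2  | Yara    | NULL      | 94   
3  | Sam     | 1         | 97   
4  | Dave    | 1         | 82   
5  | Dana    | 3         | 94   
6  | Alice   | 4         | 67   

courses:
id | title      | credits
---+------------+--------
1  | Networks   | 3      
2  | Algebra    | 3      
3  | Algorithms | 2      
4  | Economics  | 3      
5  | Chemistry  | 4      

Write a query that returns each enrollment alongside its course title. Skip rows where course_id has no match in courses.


INNER JOIN keeps only enrollments rows whose course_id matches an id in courses. Walk through each enrollment:
  - enrollment 1 (Tina): course_id=2 -> matches Algebra
  - enrollment 2 (Yara): course_id=NULL, no match -> dropped
  - enrollment 3 (Sam): course_id=1 -> matches Networks
  - enrollment 4 (Dave): course_id=1 -> matches Networks
  - enrollment 5 (Dana): course_id=3 -> matches Algorithms
  - enrollment 6 (Alice): course_id=4 -> matches Economics
So 1 of 6 rows is dropped.

SQL:
SELECT a.student, b.title AS course
FROM enrollments a
INNER JOIN courses b ON a.course_id = b.id

Result:
student | course    
--------+-----------
Tina    | Algebra   
Sam     | Networks  
Dave    | Networks  
Dana    | Algorithms
Alice   | Economics 


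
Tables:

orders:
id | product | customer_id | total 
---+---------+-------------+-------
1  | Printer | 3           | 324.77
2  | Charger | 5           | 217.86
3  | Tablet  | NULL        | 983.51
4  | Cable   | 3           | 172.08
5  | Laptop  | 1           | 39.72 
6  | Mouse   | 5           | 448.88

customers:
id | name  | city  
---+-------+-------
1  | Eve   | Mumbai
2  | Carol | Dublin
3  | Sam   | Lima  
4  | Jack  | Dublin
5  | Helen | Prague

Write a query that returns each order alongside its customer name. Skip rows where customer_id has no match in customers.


INNER JOIN keeps only orders rows whose customer_id matches an id in customers. Walk through each order:
  - order 1 (Printer): customer_id=3 -> matches Sam
  - order 2 (Charger): customer_id=5 -> matches Helen
  - order 3 (Tablet): customer_id=NULL, no match -> dropped
  - order 4 (Cable): customer_id=3 -> matches Sam
  - order 5 (Laptop): customer_id=1 -> matches Eve
  - order 6 (Mouse): customer_id=5 -> matches Helen
So 1 of 6 rows is dropped.

SQL:
SELECT a.product, b.name AS customer
FROM orders a
INNER JOIN customers b ON a.customer_id = b.id

Result:
product | customer
--------+---------
Printer | Sam     
Charger | Helen   
Cable   | Sam     
Laptop  | Eve     
Mouse   | Helen   


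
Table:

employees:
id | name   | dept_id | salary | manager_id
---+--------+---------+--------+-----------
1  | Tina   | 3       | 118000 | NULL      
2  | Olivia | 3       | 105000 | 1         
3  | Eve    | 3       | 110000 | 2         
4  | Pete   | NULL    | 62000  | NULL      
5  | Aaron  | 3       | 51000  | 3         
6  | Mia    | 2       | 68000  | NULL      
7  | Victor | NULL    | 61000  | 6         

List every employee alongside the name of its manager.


This is a self-join: employees is joined to a second copy of itself, matching each row's manager_id to another row's id. Use LEFT JOIN so rows with manager_id=NULL are kept.
  - employee 1 (Tina): manager_id=NULL -> NULL
  - employee 2 (Olivia): manager_id=1 -> Tina
  - employee 3 (Eve): manager_id=2 -> Olivia
  - employee 4 (Pete): manager_id=NULL -> NULL
  - employee 5 (Aaron): manager_id=3 -> Eve
  - employee 6 (Mia): manager_id=NULL -> NULL
  - employee 7 (Victor): manager_id=6 -> Mia

SQL:
SELECT a.name AS item, b.name AS manager
FROM employees a
LEFT JOIN employees b ON a.manager_id = b.id

Result:
item   | manager
-------+--------
Tina   | NULL   
Olivia | Tina   
Eve    | Olivia 
Pete   | NULL   
Aaron  | Eve    
Mia    | NULL   
Victor | Mia    


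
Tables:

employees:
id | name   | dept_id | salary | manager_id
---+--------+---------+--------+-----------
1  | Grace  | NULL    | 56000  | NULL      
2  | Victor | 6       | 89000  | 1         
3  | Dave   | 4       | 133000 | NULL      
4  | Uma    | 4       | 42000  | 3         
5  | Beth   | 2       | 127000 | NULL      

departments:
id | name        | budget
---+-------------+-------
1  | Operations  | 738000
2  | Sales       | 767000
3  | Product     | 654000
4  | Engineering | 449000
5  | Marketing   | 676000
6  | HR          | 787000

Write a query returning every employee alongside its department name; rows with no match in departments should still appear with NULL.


LEFT JOIN keeps every row from employees (the left table); where dept_id has no match in departments, the department columns become NULL. Walk through each employee:
  - employee 1 (Grace): dept_id=NULL, no match -> kept with NULL
  - employee 2 (Victor): dept_id=6 -> matches HR
  - employee 3 (Dave): dept_id=4 -> matches Engineering
  - employee 4 (Uma): dept_id=4 -> matches Engineering
  - employee 5 (Beth): dept_id=2 -> matches Sales
All 5 rows appear; 1 has NULL department.

SQL:
SELECT a.name, b.name AS department
FROM employees a
LEFT JOIN departments b ON a.dept_id = b.id

Result:
name   | department 
-------+------------
Grace  | NULL       
Victor | HR         
Dave   | Engineering
Uma    | Engineering
Beth   | Sales      


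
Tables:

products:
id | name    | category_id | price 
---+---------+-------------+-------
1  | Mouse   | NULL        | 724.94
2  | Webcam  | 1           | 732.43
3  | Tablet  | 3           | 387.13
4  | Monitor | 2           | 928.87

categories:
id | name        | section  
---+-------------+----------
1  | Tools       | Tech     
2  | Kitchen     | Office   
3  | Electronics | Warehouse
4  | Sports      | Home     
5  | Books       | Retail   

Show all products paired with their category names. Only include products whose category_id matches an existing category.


INNER JOIN keeps only products rows whose category_id matches an id in categories. Walk through each product:
  - product 1 (Mouse): category_id=NULL, no match -> dropped
  - product 2 (Webcam): category_id=1 -> matches Tools
  - product 3 (Tablet): category_id=3 -> matches Electronics
  - product 4 (Monitor): category_id=2 -> matches Kitchen
So 1 of 4 rows is dropped.

SQL:
SELECT a.name, b.name AS category
FROM products a
INNER JOIN categories b ON a.category_id = b.id

Result:
name    | category   
--------+------------
Webcam  | Tools      
Tablet  | Electronics
Monitor | Kitchen    


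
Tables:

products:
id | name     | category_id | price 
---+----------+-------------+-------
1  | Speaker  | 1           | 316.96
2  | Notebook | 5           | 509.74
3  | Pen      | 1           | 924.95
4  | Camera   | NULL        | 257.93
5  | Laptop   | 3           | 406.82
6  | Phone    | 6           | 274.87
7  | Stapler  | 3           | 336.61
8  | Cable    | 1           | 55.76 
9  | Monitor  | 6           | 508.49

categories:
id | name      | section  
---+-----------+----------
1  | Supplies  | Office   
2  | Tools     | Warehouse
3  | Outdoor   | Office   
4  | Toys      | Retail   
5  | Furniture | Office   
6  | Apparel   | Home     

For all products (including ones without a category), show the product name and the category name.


LEFT JOIN keeps every row from products (the left table); where category_id has no match in categories, the category columns become NULL. Walk through each product:
  - product 1 (Speaker): category_id=1 -> matches Supplies
  - product 2 (Notebook): category_id=5 -> matches Furniture
  - product 3 (Pen): category_id=1 -> matches Supplies
  - product 4 (Camera): category_id=NULL, no match -> kept with NULL
  - product 5 (Laptop): category_id=3 -> matches Outdoor
  - product 6 (Phone): category_id=6 -> matches Apparel
  - product 7 (Stapler): category_id=3 -> matches Outdoor
  - product 8 (Cable): category_id=1 -> matches Supplies
  - product 9 (Monitor): category_id=6 -> matches Apparel
All 9 rows appear; 1 has NULL category.

SQL:
SELECT a.name, b.name AS category
FROM products a
LEFT JOIN categories b ON a.category_id = b.id

Result:
name     | category 
---------+----------
Speaker  | Supplies 
Notebook | Furniture
Pen      | Supplies 
Camera   | NULL     
Laptop   | Outdoor  
Phone    | Apparel  
Stapler  | Outdoor  
Cable    | Supplies 
Monitor  | Apparel  


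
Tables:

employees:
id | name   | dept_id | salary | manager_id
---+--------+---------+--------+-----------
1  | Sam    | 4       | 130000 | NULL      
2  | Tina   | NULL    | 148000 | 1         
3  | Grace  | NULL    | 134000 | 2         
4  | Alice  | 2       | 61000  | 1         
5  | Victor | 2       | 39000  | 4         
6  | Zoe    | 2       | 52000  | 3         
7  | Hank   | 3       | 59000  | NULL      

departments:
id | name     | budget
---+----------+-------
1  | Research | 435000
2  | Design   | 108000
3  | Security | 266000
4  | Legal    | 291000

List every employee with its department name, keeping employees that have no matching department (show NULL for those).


LEFT JOIN keeps every row from employees (the left table); where dept_id has no match in departments, the department columns become NULL. Walk through each employee:
  - employee 1 (Sam): dept_id=4 -> matches Legal
  - employee 2 (Tina): dept_id=NULL, no match -> kept with NULL
  - employee 3 (Grace): dept_id=NULL, no match -> kept with NULL
  - employee 4 (Alice): dept_id=2 -> matches Design
  - employee 5 (Victor): dept_id=2 -> matches Design
  - employee 6 (Zoe): dept_id=2 -> matches Design
  - employee 7 (Hank): dept_id=3 -> matches Security
All 7 rows appear; 2 have NULL department.

SQL:
SELECT a.name, b.name AS department
FROM employees a
LEFT JOIN departments b ON a.dept_id = b.id

Result:
name   | department
-------+-----------
Sam    | Legal     
Tina   | NULL      
Grace  | NULL      
Alice  | Design    
Victor | Design    
Zoe    | Design    
Hank   | Security  


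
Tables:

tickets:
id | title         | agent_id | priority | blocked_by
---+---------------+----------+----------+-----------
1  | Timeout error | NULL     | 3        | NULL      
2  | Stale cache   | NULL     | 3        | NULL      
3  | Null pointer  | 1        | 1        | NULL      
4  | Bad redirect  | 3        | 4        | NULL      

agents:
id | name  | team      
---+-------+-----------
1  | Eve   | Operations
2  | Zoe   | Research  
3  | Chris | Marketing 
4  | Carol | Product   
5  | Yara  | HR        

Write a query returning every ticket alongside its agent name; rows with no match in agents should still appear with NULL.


LEFT JOIN keeps every row from tickets (the left table); where agent_id has no match in agents, the agent columns become NULL. Walk through each ticket:
  - ticket 1 (Timeout error): agent_id=NULL, no match -> kept with NULL
  - ticket 2 (Stale cache): agent_id=NULL, no match -> kept with NULL
  - ticket 3 (Null pointer): agent_id=1 -> matches Eve
  - ticket 4 (Bad redirect): agent_id=3 -> matches Chris
All 4 rows appear; 2 have NULL agent.

SQL:
SELECT a.title, b.name AS agent
FROM tickets a
LEFT JOIN agents b ON a.agent_id = b.id

Result:
title         | agent
--------------+------
Timeout error | NULL 
Stale cache   | NULL 
Null pointer  | Eve  
Bad redirect  | Chris


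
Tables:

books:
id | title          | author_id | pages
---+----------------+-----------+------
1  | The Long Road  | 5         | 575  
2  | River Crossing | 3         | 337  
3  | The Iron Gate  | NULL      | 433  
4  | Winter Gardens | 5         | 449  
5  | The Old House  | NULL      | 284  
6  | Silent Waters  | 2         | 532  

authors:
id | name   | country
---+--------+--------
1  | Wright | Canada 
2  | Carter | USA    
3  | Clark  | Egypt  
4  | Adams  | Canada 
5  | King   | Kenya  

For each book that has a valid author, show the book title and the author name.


INNER JOIN keeps only books rows whose author_id matches an id in authors. Walk through each book:
  - book 1 (The Long Road): author_id=5 -> matches King
  - book 2 (River Crossing): author_id=3 -> matches Clark
  - book 3 (The Iron Gate): author_id=NULL, no match -> dropped
  - book 4 (Winter Gardens): author_id=5 -> matches King
  - book 5 (The Old House): author_id=NULL, no match -> dropped
  - book 6 (Silent Waters): author_id=2 -> matches Carter
So 2 of 6 rows are dropped.

SQL:
SELECT a.title, b.name AS author
FROM books a
INNER JOIN authors b ON a.author_id = b.id

Result:
title          | author
---------------+-------
The Long Road  | King  
River Crossing | Clark 
Winter Gardens | King  
Silent Waters  | Carter


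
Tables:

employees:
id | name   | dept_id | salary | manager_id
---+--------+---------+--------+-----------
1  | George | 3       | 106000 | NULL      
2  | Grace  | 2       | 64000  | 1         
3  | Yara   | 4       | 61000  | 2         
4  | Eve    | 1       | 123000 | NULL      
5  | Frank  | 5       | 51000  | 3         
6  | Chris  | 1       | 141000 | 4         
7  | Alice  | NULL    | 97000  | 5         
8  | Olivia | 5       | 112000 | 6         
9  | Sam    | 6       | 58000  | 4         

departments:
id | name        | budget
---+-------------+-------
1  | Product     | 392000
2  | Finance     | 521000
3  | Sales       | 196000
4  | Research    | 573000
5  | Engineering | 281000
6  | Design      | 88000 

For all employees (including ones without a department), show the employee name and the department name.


LEFT JOIN keeps every row from employees (the left table); where dept_id has no match in departments, the department columns become NULL. Walk through each employee:
  - employee 1 (George): dept_id=3 -> matches Sales
  - employee 2 (Grace): dept_id=2 -> matches Finance
  - employee 3 (Yara): dept_id=4 -> matches Research
  - employee 4 (Eve): dept_id=1 -> matches Product
  - employee 5 (Frank): dept_id=5 -> matches Engineering
  - employee 6 (Chris): dept_id=1 -> matches Product
  - employee 7 (Alice): dept_id=NULL, no match -> kept with NULL
  - employee 8 (Olivia): dept_id=5 -> matches Engineering
  - employee 9 (Sam): dept_id=6 -> matches Design
All 9 rows appear; 1 has NULL department.

SQL:
SELECT a.name, b.name AS department
FROM employees a
LEFT JOIN departments b ON a.dept_id = b.id

Result:
name   | department 
-------+------------
George | Sales      
Grace  | Finance    
Yara   | Research   
Eve    | Product    
Frank  | Engineering
Chris  | Product    
Alice  | NULL       
Olivia | Engineering
Sam    | Design     


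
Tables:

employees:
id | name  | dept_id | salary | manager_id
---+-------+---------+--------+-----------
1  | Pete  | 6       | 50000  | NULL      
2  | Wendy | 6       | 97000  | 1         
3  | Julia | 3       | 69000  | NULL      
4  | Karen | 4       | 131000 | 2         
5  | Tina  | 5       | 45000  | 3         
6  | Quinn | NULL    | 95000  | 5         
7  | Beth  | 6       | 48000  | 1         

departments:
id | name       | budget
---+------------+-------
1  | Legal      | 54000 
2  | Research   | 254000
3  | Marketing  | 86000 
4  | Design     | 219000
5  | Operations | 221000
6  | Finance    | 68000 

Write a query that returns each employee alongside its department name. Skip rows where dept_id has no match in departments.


INNER JOIN keeps only employees rows whose dept_id matches an id in departments. Walk through each employee:
  - employee 1 (Pete): dept_id=6 -> matches Finance
  - employee 2 (Wendy): dept_id=6 -> matches Finance
  - employee 3 (Julia): dept_id=3 -> matches Marketing
  - employee 4 (Karen): dept_id=4 -> matches Design
  - employee 5 (Tina): dept_id=5 -> matches Operations
  - employee 6 (Quinn): dept_id=NULL, no match -> dropped
  - employee 7 (Beth): dept_id=6 -> matches Finance
So 1 of 7 rows is dropped.

SQL:
SELECT a.name, b.name AS department
FROM employees a
INNER JOIN departments b ON a.dept_id = b.id

Result:
name  | department
------+-----------
Pete  | Finance   
Wendy | Finance   
Julia | Marketing 
Karen | Design    
Tina  | Operations
Beth  | Finance   


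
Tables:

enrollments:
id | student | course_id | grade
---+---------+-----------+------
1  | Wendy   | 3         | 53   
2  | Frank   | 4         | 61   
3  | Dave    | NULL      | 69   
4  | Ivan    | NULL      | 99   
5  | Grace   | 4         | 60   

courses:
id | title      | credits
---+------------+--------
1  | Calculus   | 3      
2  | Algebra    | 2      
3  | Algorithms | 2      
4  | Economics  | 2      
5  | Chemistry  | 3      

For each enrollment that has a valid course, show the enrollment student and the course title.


INNER JOIN keeps only enrollments rows whose course_id matches an id in courses. Walk through each enrollment:
  - enrollment 1 (Wendy): course_id=3 -> matches Algorithms
  - enrollment 2 (Frank): course_id=4 -> matches Economics
  - enrollment 3 (Dave): course_id=NULL, no match -> dropped
  - enrollment 4 (Ivan): course_id=NULL, no match -> dropped
  - enrollment 5 (Grace): course_id=4 -> matches Economics
So 2 of 5 rows are dropped.

SQL:
SELECT a.student, b.title AS course
FROM enrollments a
INNER JOIN courses b ON a.course_id = b.id

Result:
student | course    
--------+-----------
Wendy   | Algorithms
Frank   | Economics 
Grace   | Economics 


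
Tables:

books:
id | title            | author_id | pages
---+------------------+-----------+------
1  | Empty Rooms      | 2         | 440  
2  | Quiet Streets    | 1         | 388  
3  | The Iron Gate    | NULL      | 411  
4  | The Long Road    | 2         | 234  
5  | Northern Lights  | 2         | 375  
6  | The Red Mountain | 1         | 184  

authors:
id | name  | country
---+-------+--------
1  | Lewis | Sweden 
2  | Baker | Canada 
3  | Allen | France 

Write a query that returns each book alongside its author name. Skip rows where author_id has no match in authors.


INNER JOIN keeps only books rows whose author_id matches an id in authors. Walk through each book:
  - book 1 (Empty Rooms): author_id=2 -> matches Baker
  - book 2 (Quiet Streets): author_id=1 -> matches Lewis
  - book 3 (The Iron Gate): author_id=NULL, no match -> dropped
  - book 4 (The Long Road): author_id=2 -> matches Baker
  - book 5 (Northern Lights): author_id=2 -> matches Baker
  - book 6 (The Red Mountain): author_id=1 -> matches Lewis
So 1 of 6 rows is dropped.

SQL:
SELECT a.title, b.name AS author
FROM books a
INNER JOIN authors b ON a.author_id = b.id

Result:
title            | author
-----------------+-------
Empty Rooms      | Baker 
Quiet Streets    | Lewis 
The Long Road    | Baker 
Northern Lights  | Baker 
The Red Mountain | Lewis 


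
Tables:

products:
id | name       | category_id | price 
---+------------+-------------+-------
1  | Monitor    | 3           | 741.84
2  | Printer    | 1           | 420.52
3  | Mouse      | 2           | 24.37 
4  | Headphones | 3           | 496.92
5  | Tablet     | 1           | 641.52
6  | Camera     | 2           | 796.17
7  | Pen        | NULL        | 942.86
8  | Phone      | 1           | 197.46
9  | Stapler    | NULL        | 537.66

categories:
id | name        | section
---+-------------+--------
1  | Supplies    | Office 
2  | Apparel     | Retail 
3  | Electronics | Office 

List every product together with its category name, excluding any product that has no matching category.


INNER JOIN keeps only products rows whose category_id matches an id in categories. Walk through each product:
  - product 1 (Monitor): category_id=3 -> matches Electronics
  - product 2 (Printer): category_id=1 -> matches Supplies
  - product 3 (Mouse): category_id=2 -> matches Apparel
  - product 4 (Headphones): category_id=3 -> matches Electronics
  - product 5 (Tablet): category_id=1 -> matches Supplies
  - product 6 (Camera): category_id=2 -> matches Apparel
  - product 7 (Pen): category_id=NULL, no match -> dropped
  - product 8 (Phone): category_id=1 -> matches Supplies
  - product 9 (Stapler): category_id=NULL, no match -> dropped
So 2 of 9 rows are dropped.

SQL:
SELECT a.name, b.name AS category
FROM products a
INNER JOIN categories b ON a.category_id = b.id

Result:
name       | category   
-----------+------------
Monitor    | Electronics
Printer    | Supplies   
Mouse      | Apparel    
Headphones | Electronics
Tablet     | Supplies   
Camera     | Apparel    
Phone      | Supplies   
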